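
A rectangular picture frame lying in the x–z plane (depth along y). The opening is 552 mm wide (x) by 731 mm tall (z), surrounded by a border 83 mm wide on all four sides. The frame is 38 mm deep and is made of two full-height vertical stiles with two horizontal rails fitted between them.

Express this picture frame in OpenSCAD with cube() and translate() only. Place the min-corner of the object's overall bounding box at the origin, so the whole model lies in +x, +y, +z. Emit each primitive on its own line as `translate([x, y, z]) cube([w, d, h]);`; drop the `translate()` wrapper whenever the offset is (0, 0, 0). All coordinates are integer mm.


cube([83, 38, 897]);
translate([635, 0, 0]) cube([83, 38, 897]);
translate([83, 0, 0]) cube([552, 38, 83]);
translate([83, 0, 814]) cube([552, 38, 83]);


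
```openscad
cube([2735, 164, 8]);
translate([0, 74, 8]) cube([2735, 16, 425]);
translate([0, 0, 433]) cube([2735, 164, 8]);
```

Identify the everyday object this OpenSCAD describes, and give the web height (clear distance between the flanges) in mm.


An I-beam. The web height is 425 mm.

Two wide flanges with a thin centred web — an I-beam. Overall 441 mm minus two 8 mm flanges gives a web of 441 − 2·8 = 425 mm.


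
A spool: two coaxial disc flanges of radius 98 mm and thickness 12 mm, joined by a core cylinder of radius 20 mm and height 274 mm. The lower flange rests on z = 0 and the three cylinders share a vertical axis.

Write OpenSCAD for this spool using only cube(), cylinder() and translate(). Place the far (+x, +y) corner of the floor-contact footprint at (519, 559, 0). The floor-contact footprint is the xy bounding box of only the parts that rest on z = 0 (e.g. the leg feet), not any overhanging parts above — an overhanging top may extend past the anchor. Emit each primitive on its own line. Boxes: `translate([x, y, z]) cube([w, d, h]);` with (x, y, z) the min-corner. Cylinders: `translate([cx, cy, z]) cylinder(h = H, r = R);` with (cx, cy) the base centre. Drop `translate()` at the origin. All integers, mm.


translate([421, 461, 0]) cylinder(h = 12, r = 98);
translate([421, 461, 12]) cylinder(h = 274, r = 20);
translate([421, 461, 286]) cylinder(h = 12, r = 98);


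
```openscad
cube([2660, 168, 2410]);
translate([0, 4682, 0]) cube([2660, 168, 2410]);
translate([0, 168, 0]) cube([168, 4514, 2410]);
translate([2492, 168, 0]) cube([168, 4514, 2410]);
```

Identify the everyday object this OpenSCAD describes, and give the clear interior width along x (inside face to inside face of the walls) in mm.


A house (or room) frame. The interior width is 2324 mm.

Four 2410 mm walls enclosing a rectangle with no floor or roof — a room or house frame. Outside width is 2660 mm and wall thickness is 168 mm, so the interior width is 2660 − 2 × 168 = 2324 mm.


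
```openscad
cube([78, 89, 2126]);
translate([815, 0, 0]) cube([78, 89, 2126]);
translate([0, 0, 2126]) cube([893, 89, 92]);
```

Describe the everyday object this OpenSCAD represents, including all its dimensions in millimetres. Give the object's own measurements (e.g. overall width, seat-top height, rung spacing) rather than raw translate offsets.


A door frame. The clear opening is 737 mm wide and 2126 mm high. Two 78 mm wide jambs, 89 mm deep, stand either side of the opening from the floor to the top of the opening. A 92 mm thick head sits across the top of both jambs, spanning the full outside width of the frame.


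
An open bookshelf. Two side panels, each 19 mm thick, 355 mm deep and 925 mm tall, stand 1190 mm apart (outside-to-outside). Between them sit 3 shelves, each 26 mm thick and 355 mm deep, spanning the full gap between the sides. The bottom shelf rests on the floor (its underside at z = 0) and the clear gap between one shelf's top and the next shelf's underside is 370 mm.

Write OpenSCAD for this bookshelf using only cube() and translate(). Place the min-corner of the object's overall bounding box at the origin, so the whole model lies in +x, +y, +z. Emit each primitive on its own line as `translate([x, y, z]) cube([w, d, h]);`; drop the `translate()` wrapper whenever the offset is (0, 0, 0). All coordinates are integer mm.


cube([19, 355, 925]);
translate([1171, 0, 0]) cube([19, 355, 925]);
translate([19, 0, 0]) cube([1152, 355, 26]);
translate([19, 0, 396]) cube([1152, 355, 26]);
translate([19, 0, 792]) cube([1152, 355, 26]);


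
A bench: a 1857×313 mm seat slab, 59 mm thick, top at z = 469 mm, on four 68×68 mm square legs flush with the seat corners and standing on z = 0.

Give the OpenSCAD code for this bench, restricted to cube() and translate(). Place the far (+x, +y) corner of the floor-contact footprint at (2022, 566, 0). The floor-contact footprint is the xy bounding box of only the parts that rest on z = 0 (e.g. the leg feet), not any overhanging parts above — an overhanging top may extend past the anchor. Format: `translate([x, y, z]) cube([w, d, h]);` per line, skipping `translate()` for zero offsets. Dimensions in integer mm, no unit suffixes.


// leg_h = 469 − 59 = 410
translate([165, 253, 410]) cube([1857, 313, 59]);
translate([165, 253, 0]) cube([68, 68, 410]);
translate([165, 498, 0]) cube([68, 68, 410]);
translate([1954, 253, 0]) cube([68, 68, 410]);
translate([1954, 498, 0]) cube([68, 68, 410]);


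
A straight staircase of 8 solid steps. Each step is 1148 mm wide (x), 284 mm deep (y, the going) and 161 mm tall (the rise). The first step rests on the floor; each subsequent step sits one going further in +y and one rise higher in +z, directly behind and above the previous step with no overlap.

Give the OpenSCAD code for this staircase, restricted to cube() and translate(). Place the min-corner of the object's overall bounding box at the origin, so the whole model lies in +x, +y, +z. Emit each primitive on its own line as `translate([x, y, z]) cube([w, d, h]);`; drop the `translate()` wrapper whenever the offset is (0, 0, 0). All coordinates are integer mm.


cube([1148, 284, 161]);
translate([0, 284, 161]) cube([1148, 284, 161]);
translate([0, 568, 322]) cube([1148, 284, 161]);
translate([0, 852, 483]) cube([1148, 284, 161]);
translate([0, 1136, 644]) cube([1148, 284, 161]);
translate([0, 1420, 805]) cube([1148, 284, 161]);
translate([0, 1704, 966]) cube([1148, 284, 161]);
translate([0, 1988, 1127]) cube([1148, 284, 161]);


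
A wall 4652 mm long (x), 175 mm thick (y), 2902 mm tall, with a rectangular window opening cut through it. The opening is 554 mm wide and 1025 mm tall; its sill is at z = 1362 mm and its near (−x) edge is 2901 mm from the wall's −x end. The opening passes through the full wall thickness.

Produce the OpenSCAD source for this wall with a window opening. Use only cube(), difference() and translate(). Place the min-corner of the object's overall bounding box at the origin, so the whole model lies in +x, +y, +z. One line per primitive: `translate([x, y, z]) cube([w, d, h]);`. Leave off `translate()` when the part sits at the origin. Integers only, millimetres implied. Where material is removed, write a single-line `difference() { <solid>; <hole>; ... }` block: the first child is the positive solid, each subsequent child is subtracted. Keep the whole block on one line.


difference() { cube([4652, 175, 2902]); translate([2901, 0, 1362]) cube([554, 175, 1025]); }


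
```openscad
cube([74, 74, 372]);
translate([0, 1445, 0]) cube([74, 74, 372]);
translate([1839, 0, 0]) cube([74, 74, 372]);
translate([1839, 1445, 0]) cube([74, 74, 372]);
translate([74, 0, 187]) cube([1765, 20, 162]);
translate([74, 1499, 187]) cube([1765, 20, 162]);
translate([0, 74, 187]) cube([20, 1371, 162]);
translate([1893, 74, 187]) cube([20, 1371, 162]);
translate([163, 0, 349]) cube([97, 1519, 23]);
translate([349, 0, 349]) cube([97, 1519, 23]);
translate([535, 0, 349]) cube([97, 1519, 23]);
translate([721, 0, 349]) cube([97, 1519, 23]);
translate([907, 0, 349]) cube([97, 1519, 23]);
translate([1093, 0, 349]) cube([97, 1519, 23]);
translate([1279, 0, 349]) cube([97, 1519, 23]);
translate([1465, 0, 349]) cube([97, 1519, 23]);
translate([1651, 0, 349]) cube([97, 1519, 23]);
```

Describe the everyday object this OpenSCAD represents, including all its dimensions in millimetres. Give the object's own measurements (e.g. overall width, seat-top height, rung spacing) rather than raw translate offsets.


A bed frame 1913 mm long (x) by 1519 mm wide (y). Four 74×74 mm corner posts, 372 mm tall, at the corners of the footprint. Four rails of 20 mm thickness and 162 mm height run between adjacent posts with their undersides at z = 187 mm, their outer faces flush with the outside of the frame (the two x-running rails run between the posts' inner faces; the two y-running rails run between the posts' inner faces). 9 slats, each 97 mm wide (x) and 23 mm thick, lie across the top of the two x-running rails, running the full 1519 mm width of the frame in y; along x they sit between the end posts with a 89 mm gap after the −x posts and between neighbouring slats, leaving 91 mm before the +x posts.


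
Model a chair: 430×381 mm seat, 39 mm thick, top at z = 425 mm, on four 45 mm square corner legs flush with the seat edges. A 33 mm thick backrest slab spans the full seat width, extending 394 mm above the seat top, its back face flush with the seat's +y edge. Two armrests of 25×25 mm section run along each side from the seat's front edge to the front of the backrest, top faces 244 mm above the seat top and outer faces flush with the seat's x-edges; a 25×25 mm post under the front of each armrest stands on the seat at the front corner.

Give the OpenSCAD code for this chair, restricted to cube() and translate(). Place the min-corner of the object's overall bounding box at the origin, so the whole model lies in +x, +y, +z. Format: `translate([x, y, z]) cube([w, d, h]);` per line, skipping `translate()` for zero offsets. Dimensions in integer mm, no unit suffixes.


translate([0, 0, 386]) cube([430, 381, 39]);
cube([45, 45, 386]);
translate([385, 0, 0]) cube([45, 45, 386]);
translate([0, 336, 0]) cube([45, 45, 386]);
translate([385, 336, 0]) cube([45, 45, 386]);
translate([0, 348, 425]) cube([430, 33, 394]);
translate([0, 0, 644]) cube([25, 348, 25]);
translate([405, 0, 644]) cube([25, 348, 25]);
translate([0, 0, 425]) cube([25, 25, 219]);
translate([405, 0, 425]) cube([25, 25, 219]);


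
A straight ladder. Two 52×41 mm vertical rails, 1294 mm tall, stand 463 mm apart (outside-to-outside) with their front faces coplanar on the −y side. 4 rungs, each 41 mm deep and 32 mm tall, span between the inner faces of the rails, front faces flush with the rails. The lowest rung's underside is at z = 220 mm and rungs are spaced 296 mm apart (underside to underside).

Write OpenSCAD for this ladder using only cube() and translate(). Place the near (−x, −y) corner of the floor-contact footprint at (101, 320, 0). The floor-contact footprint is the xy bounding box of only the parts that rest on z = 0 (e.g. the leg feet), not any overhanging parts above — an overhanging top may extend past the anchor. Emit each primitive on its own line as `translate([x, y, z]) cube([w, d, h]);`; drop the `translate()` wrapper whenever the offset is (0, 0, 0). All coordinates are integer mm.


translate([101, 320, 0]) cube([52, 41, 1294]);
translate([512, 320, 0]) cube([52, 41, 1294]);
translate([153, 320, 220]) cube([359, 41, 32]);
translate([153, 320, 516]) cube([359, 41, 32]);
translate([153, 320, 812]) cube([359, 41, 32]);
translate([153, 320, 1108]) cube([359, 41, 32]);


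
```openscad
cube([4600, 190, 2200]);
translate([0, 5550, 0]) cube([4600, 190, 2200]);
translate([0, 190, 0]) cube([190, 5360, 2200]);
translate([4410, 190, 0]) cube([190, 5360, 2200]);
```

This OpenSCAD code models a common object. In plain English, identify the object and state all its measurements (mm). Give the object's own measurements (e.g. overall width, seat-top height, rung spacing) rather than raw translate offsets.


The wall frame of a small rectangular building: four walls, each 2200 mm tall and 190 mm thick, enclosing a footprint 4600 mm (x) by 5740 mm (y) outside-to-outside, with no floor or roof. The front and back walls (the −y and +y sides) span the full width; the two side walls fit between them.


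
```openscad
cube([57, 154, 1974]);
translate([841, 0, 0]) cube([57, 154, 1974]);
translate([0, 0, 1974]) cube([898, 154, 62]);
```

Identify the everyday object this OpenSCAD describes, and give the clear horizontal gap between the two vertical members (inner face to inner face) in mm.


A door frame. The clear opening width is 784 mm.

Two 1974 mm tall posts with a header on top — a door frame. The left jamb is 57 mm wide at x = 0; the right jamb starts at x = 841. The clear opening is 841 − 57 = 784 mm.


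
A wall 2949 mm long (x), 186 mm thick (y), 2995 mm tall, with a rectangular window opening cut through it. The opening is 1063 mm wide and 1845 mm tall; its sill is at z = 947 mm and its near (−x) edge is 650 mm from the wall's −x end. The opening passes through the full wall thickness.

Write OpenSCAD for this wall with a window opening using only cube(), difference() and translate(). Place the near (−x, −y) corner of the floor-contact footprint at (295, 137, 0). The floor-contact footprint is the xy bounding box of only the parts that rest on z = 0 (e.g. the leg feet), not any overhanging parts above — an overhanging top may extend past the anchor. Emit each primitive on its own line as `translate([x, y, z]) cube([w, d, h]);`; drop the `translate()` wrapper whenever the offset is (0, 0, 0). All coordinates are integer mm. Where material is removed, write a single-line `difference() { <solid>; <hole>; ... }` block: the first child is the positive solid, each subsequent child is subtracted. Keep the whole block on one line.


difference() { translate([295, 137, 0]) cube([2949, 186, 2995]); translate([945, 137, 947]) cube([1063, 186, 1845]); }


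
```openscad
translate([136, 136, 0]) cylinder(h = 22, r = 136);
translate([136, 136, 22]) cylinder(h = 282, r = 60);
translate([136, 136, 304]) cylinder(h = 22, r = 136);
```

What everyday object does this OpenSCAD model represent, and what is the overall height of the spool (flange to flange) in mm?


A spool. The overall height is 326 mm.

Three coaxial cylinders, large–small–large — a spool. Two 22 mm flanges and a 282 mm core give 22 + 282 + 22 = 326 mm.


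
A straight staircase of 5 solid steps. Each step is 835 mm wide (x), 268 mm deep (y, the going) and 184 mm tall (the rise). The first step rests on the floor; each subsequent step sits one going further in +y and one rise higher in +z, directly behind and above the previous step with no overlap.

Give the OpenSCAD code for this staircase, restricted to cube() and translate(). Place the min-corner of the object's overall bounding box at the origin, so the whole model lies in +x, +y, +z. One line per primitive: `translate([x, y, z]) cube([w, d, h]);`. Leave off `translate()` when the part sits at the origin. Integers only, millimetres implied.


cube([835, 268, 184]);
translate([0, 268, 184]) cube([835, 268, 184]);
translate([0, 536, 368]) cube([835, 268, 184]);
translate([0, 804, 552]) cube([835, 268, 184]);
translate([0, 1072, 736]) cube([835, 268, 184]);


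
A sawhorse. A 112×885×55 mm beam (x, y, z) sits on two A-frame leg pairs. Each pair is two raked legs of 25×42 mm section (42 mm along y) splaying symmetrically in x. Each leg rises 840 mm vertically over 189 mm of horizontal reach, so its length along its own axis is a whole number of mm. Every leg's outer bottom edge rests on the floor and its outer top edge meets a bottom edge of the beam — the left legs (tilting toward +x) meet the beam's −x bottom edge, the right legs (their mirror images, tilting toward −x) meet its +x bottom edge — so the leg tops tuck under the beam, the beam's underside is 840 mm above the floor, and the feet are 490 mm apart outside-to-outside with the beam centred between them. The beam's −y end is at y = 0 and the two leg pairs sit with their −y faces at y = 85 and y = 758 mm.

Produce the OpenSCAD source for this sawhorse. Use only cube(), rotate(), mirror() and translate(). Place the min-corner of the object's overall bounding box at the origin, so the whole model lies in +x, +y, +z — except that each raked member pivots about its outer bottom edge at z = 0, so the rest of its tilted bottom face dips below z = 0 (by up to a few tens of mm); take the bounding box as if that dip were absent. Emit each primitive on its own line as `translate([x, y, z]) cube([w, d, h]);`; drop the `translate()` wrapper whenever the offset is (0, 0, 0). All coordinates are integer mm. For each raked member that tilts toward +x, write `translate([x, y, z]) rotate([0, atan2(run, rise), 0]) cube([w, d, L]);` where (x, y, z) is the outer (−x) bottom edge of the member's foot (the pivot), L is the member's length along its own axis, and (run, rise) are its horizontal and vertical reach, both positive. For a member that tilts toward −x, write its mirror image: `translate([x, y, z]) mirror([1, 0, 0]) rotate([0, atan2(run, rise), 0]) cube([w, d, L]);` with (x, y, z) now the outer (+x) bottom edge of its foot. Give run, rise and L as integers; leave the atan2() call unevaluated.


translate([189, 0, 840]) cube([112, 885, 55]);
translate([0, 85, 0]) rotate([0, atan2(189, 840), 0]) cube([25, 42, 861]);
translate([490, 85, 0]) mirror([1, 0, 0]) rotate([0, atan2(189, 840), 0]) cube([25, 42, 861]);
translate([0, 758, 0]) rotate([0, atan2(189, 840), 0]) cube([25, 42, 861]);
translate([490, 758, 0]) mirror([1, 0, 0]) rotate([0, atan2(189, 840), 0]) cube([25, 42, 861]);


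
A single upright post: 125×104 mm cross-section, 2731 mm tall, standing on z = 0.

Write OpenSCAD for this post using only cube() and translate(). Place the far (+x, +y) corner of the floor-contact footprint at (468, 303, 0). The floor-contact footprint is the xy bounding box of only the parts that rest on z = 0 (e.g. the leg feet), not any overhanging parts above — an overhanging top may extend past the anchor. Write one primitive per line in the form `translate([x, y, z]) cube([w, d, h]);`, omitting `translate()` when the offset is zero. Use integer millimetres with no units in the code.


translate([343, 199, 0]) cube([125, 104, 2731]);


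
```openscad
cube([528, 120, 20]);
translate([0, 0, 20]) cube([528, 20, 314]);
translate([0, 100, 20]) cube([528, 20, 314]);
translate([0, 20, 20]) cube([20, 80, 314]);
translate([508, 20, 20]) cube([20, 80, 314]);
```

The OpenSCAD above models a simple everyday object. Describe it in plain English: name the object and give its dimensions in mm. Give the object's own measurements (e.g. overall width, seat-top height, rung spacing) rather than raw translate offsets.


An open-topped rectangular box: outside dimensions 528×120×334 mm, with a uniform wall and base thickness of 20 mm. The base is a full 528×120 slab on the floor; four walls sit on top of the base. The front and back walls (the −y and +y sides) span the full width; the two side walls fit between them.


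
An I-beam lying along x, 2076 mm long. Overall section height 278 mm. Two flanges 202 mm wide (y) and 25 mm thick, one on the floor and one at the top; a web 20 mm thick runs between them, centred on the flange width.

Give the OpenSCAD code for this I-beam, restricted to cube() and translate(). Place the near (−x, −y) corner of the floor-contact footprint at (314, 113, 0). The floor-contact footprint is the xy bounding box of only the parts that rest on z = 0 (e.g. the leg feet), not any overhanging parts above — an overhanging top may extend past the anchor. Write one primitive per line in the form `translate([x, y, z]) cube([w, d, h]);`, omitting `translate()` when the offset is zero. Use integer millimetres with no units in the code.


translate([314, 113, 0]) cube([2076, 202, 25]);
translate([314, 204, 25]) cube([2076, 20, 228]);
translate([314, 113, 253]) cube([2076, 202, 25]);


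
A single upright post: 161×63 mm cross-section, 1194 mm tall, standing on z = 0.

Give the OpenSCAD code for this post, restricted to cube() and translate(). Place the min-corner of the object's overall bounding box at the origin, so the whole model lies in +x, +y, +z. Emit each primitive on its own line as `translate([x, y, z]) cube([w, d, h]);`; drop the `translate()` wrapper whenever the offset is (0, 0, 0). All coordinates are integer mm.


cube([161, 63, 1194]);


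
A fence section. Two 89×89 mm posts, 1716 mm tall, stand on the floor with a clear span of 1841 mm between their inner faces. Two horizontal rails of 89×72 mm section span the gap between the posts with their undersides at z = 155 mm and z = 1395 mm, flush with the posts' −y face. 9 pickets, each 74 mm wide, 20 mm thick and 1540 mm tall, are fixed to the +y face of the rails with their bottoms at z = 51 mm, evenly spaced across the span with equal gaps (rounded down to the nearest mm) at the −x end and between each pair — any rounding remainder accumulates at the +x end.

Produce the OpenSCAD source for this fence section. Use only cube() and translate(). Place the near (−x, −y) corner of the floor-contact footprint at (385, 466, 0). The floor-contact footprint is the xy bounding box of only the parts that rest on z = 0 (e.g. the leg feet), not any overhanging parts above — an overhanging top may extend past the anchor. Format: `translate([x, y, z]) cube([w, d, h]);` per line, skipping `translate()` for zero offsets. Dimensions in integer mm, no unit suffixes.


translate([385, 466, 0]) cube([89, 89, 1716]);
translate([2315, 466, 0]) cube([89, 89, 1716]);
translate([474, 466, 155]) cube([1841, 89, 72]);
translate([474, 466, 1395]) cube([1841, 89, 72]);
translate([591, 555, 51]) cube([74, 20, 1540]);
translate([782, 555, 51]) cube([74, 20, 1540]);
translate([973, 555, 51]) cube([74, 20, 1540]);
translate([1164, 555, 51]) cube([74, 20, 1540]);
translate([1355, 555, 51]) cube([74, 20, 1540]);
translate([1546, 555, 51]) cube([74, 20, 1540]);
translate([1737, 555, 51]) cube([74, 20, 1540]);
translate([1928, 555, 51]) cube([74, 20, 1540]);
translate([2119, 555, 51]) cube([74, 20, 1540]);


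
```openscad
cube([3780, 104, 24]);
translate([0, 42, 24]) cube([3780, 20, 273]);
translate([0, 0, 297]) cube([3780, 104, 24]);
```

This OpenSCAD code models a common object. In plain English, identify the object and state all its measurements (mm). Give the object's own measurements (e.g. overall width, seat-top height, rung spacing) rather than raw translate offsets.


An I-beam lying along x, 3780 mm long. Overall section height 321 mm. Two flanges 104 mm wide (y) and 24 mm thick, one on the floor and one at the top; a web 20 mm thick runs between them, centred on the flange width.


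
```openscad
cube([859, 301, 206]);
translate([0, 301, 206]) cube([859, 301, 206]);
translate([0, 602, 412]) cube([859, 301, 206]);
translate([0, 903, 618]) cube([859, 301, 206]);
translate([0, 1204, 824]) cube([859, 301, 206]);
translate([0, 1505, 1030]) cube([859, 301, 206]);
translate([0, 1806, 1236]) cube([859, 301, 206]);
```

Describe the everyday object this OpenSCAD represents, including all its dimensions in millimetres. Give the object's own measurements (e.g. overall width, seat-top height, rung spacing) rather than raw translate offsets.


A straight staircase of 7 solid steps. Each step is 859 mm wide (x), 301 mm deep (y, the going) and 206 mm tall (the rise). The first step rests on the floor; each subsequent step sits one going further in +y and one rise higher in +z, directly behind and above the previous step with no overlap.


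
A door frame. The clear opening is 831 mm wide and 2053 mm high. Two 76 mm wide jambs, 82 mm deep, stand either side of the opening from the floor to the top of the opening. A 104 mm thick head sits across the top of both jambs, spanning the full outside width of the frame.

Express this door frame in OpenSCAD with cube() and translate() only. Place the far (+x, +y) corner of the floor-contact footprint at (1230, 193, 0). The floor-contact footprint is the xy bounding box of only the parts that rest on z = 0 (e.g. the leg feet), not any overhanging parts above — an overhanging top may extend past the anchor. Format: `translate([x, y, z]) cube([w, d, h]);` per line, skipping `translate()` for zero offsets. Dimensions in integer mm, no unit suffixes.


translate([247, 111, 0]) cube([76, 82, 2053]);
translate([1154, 111, 0]) cube([76, 82, 2053]);
translate([247, 111, 2053]) cube([983, 82, 104]);


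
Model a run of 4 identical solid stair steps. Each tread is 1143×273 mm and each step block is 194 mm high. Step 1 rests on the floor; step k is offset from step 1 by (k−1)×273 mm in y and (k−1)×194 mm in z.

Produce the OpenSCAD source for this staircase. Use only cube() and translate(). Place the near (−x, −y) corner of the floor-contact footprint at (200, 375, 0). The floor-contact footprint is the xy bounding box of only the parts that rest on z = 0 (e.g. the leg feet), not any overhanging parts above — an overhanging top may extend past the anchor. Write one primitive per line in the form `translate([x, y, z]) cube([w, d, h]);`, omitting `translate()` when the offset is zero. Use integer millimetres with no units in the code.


translate([200, 375, 0]) cube([1143, 273, 194]);
translate([200, 648, 194]) cube([1143, 273, 194]);
translate([200, 921, 388]) cube([1143, 273, 194]);
translate([200, 1194, 582]) cube([1143, 273, 194]);


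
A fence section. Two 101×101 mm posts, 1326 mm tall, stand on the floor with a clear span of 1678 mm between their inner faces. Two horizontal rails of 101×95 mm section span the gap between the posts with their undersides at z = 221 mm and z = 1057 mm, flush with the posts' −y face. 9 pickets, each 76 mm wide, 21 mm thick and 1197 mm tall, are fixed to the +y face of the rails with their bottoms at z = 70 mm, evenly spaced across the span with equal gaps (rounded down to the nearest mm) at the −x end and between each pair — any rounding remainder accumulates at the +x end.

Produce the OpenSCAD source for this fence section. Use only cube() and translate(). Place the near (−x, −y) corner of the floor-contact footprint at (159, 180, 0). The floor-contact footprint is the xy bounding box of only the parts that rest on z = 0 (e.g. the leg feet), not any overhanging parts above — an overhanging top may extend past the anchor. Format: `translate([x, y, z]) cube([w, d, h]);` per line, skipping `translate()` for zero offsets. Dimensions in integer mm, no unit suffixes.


translate([159, 180, 0]) cube([101, 101, 1326]);
translate([1938, 180, 0]) cube([101, 101, 1326]);
translate([260, 180, 221]) cube([1678, 101, 95]);
translate([260, 180, 1057]) cube([1678, 101, 95]);
translate([359, 281, 70]) cube([76, 21, 1197]);
translate([534, 281, 70]) cube([76, 21, 1197]);
translate([709, 281, 70]) cube([76, 21, 1197]);
translate([884, 281, 70]) cube([76, 21, 1197]);
translate([1059, 281, 70]) cube([76, 21, 1197]);
translate([1234, 281, 70]) cube([76, 21, 1197]);
translate([1409, 281, 70]) cube([76, 21, 1197]);
translate([1584, 281, 70]) cube([76, 21, 1197]);
translate([1759, 281, 70]) cube([76, 21, 1197]);


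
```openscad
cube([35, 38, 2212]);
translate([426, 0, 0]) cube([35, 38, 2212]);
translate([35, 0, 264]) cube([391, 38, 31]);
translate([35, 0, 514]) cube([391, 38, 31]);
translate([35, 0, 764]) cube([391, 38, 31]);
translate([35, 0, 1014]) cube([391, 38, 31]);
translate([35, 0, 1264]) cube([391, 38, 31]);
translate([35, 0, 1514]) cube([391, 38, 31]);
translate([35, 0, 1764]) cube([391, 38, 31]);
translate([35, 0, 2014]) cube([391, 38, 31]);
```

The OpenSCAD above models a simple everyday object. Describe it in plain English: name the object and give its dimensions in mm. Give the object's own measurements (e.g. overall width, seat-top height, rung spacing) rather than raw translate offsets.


A straight ladder. Two 35×38 mm vertical rails, 2212 mm tall, stand 461 mm apart (outside-to-outside) with their front faces coplanar on the −y side. 8 rungs, each 38 mm deep and 31 mm tall, span between the inner faces of the rails, front faces flush with the rails. The lowest rung's underside is at z = 264 mm and rungs are spaced 250 mm apart (underside to underside).


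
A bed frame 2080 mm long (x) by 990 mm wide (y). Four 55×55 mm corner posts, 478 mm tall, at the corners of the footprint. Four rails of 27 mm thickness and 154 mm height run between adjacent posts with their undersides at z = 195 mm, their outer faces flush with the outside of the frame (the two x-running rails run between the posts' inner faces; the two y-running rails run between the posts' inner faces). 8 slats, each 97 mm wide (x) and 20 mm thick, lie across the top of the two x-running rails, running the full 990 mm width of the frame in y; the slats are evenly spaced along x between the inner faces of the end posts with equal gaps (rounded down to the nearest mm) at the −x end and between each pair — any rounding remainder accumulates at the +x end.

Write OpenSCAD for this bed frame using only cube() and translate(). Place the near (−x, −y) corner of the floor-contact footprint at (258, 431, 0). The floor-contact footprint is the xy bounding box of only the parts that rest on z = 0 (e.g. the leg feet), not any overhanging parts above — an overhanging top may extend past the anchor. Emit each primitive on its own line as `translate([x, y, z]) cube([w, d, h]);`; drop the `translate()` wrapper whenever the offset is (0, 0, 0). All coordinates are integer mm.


translate([258, 431, 0]) cube([55, 55, 478]);
translate([258, 1366, 0]) cube([55, 55, 478]);
translate([2283, 431, 0]) cube([55, 55, 478]);
translate([2283, 1366, 0]) cube([55, 55, 478]);
translate([313, 431, 195]) cube([1970, 27, 154]);
translate([313, 1394, 195]) cube([1970, 27, 154]);
translate([258, 486, 195]) cube([27, 880, 154]);
translate([2311, 486, 195]) cube([27, 880, 154]);
translate([445, 431, 349]) cube([97, 990, 20]);
translate([674, 431, 349]) cube([97, 990, 20]);
translate([903, 431, 349]) cube([97, 990, 20]);
translate([1132, 431, 349]) cube([97, 990, 20]);
translate([1361, 431, 349]) cube([97, 990, 20]);
translate([1590, 431, 349]) cube([97, 990, 20]);
translate([1819, 431, 349]) cube([97, 990, 20]);
translate([2048, 431, 349]) cube([97, 990, 20]);


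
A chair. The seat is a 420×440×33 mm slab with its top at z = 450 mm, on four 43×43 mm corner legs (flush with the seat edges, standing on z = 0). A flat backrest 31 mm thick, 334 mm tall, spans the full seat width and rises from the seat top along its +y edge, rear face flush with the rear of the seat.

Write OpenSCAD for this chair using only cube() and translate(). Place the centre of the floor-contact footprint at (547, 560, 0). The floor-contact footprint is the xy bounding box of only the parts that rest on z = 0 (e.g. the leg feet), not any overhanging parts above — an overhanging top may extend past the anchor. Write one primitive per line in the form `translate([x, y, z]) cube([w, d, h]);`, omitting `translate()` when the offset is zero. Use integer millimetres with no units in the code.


translate([337, 340, 417]) cube([420, 440, 33]);
translate([337, 340, 0]) cube([43, 43, 417]);
translate([714, 340, 0]) cube([43, 43, 417]);
translate([337, 737, 0]) cube([43, 43, 417]);
translate([714, 737, 0]) cube([43, 43, 417]);
translate([337, 749, 450]) cube([420, 31, 334]);


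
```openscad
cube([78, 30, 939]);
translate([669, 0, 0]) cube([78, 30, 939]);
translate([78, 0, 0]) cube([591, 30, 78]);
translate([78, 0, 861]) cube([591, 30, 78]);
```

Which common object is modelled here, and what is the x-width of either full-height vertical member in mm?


A picture frame. The border width is 78 mm.

Four thin pieces enclosing a rectangular opening — a picture frame. The two full-height stiles are 939 mm tall; the top rail sits at z = 861 and is 78 mm tall, so the border above the opening is 939 − 861 = 78 mm, matching the stile x-width.


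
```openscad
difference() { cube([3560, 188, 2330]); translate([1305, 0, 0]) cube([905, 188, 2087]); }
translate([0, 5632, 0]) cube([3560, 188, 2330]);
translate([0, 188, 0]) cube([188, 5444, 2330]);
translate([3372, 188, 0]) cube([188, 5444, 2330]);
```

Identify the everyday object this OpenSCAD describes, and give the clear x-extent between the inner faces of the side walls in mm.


A single room. The interior width is 3184 mm.

Four walls enclosing a rectangle with a door in the front wall — a room. Outside width 3560 minus two 188 mm walls gives 3184 mm.


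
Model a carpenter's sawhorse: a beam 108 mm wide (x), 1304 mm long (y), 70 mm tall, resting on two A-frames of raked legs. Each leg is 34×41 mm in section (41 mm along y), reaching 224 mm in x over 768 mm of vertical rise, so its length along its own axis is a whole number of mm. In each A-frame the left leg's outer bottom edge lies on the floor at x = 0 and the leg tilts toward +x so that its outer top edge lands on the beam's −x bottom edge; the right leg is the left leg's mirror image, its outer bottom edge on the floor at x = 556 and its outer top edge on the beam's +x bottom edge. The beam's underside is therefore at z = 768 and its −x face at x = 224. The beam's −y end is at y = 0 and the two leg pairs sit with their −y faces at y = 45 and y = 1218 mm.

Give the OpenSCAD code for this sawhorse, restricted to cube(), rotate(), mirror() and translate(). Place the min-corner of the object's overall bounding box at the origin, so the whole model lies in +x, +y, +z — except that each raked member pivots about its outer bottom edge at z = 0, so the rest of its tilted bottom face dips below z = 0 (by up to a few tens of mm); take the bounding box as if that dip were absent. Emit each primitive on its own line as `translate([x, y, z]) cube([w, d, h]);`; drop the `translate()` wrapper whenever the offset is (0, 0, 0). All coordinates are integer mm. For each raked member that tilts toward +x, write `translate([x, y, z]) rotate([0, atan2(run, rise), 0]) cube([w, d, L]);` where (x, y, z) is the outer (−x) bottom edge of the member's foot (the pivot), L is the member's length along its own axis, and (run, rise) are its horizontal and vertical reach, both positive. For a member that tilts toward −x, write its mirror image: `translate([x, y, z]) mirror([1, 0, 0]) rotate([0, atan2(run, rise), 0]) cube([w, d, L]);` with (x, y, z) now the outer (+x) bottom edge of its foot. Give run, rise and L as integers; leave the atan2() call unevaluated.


translate([224, 0, 768]) cube([108, 1304, 70]);
translate([0, 45, 0]) rotate([0, atan2(224, 768), 0]) cube([34, 41, 800]);
translate([556, 45, 0]) mirror([1, 0, 0]) rotate([0, atan2(224, 768), 0]) cube([34, 41, 800]);
translate([0, 1218, 0]) rotate([0, atan2(224, 768), 0]) cube([34, 41, 800]);
translate([556, 1218, 0]) mirror([1, 0, 0]) rotate([0, atan2(224, 768), 0]) cube([34, 41, 800]);


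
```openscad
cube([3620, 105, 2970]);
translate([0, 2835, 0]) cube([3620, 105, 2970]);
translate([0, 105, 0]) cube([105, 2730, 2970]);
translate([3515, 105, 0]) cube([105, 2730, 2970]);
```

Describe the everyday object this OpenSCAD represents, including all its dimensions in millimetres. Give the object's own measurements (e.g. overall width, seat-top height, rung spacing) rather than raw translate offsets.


The wall frame of a small rectangular building: four walls, each 2970 mm tall and 105 mm thick, enclosing a footprint 3620 mm (x) by 2940 mm (y) outside-to-outside, with no floor or roof. The front and back walls (the −y and +y sides) span the full width; the two side walls fit between them.


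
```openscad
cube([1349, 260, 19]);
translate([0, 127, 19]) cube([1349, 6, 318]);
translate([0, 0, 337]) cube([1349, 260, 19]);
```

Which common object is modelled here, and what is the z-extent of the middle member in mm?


An I-beam. The web height is 318 mm.

Two wide flanges with a thin centred web — an I-beam. Overall 356 mm minus two 19 mm flanges gives a web of 356 − 2·19 = 318 mm.


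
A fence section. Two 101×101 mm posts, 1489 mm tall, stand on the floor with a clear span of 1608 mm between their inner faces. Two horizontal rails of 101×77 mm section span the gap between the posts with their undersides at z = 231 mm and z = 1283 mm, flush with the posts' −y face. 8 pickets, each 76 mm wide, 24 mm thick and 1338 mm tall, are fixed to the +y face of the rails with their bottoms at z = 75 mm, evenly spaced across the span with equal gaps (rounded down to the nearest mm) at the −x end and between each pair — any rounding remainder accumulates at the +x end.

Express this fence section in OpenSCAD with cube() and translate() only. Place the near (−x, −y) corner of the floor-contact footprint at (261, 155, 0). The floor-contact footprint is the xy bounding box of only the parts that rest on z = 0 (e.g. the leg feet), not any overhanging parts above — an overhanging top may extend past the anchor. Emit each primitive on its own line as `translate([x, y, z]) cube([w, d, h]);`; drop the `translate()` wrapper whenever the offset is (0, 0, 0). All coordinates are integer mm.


translate([261, 155, 0]) cube([101, 101, 1489]);
translate([1970, 155, 0]) cube([101, 101, 1489]);
translate([362, 155, 231]) cube([1608, 101, 77]);
translate([362, 155, 1283]) cube([1608, 101, 77]);
translate([473, 256, 75]) cube([76, 24, 1338]);
translate([660, 256, 75]) cube([76, 24, 1338]);
translate([847, 256, 75]) cube([76, 24, 1338]);
translate([1034, 256, 75]) cube([76, 24, 1338]);
translate([1221, 256, 75]) cube([76, 24, 1338]);
translate([1408, 256, 75]) cube([76, 24, 1338]);
translate([1595, 256, 75]) cube([76, 24, 1338]);
translate([1782, 256, 75]) cube([76, 24, 1338]);


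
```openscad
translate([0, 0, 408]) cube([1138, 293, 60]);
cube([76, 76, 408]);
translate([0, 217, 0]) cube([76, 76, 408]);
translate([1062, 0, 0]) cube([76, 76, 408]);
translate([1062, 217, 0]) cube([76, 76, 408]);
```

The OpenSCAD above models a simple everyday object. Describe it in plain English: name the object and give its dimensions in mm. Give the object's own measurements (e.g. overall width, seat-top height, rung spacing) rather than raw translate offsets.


A long wooden bench with a 1138 mm (x) × 293 mm (y) seat, 60 mm thick, its top surface 468 mm above the floor. Four 76 mm square legs at the seat corners, flush with the edges, run from z = 0 to the seat underside.


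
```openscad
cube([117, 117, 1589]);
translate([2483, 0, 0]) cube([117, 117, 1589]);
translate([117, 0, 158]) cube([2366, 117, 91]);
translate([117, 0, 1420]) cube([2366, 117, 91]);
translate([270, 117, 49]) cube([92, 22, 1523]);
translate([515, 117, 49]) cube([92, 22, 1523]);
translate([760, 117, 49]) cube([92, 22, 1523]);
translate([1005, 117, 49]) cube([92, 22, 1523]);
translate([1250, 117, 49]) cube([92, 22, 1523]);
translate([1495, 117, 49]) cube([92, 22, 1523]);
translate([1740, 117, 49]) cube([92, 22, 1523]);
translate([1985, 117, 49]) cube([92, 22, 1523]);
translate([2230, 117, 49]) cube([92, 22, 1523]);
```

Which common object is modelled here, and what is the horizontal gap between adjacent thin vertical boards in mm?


A fence section. The picket gap is 153 mm.

Two posts, two rails, 9 pickets — a fence section. Span 2366 mm holds 9 pickets of 92 mm with 10 equal gaps: ⌊(2366 − 9·92) / 10⌋ = 153 mm.


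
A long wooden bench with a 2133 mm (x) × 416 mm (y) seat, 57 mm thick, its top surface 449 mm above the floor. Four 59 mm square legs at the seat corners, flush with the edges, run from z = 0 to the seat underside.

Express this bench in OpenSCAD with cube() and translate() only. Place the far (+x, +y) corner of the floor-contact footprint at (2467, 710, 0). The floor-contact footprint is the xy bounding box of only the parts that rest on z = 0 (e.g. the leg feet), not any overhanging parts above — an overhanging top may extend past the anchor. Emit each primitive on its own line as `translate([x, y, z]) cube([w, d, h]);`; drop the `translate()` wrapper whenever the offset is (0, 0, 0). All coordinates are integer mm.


translate([334, 294, 392]) cube([2133, 416, 57]);
translate([334, 294, 0]) cube([59, 59, 392]);
translate([334, 651, 0]) cube([59, 59, 392]);
translate([2408, 294, 0]) cube([59, 59, 392]);
translate([2408, 651, 0]) cube([59, 59, 392]);
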